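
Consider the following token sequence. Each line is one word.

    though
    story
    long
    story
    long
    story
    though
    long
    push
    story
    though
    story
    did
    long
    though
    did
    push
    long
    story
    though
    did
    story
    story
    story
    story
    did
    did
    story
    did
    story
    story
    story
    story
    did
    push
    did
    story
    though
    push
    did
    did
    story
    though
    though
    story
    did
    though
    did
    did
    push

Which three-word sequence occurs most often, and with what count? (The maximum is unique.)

"story story story", 4 times

Trigram frequencies (highest first):
  story story story: 4
  story long story: 2
  long story though: 2
  though story did: 2
  did story story: 2
  story story did: 2
  … (32 more, each ≤ 2)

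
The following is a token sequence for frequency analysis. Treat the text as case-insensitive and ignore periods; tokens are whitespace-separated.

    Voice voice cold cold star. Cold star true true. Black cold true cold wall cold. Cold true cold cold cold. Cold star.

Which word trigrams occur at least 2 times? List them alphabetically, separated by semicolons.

Trigram counts meeting the condition (at least 2 times):
  cold cold cold: 2
  cold cold star: 2
  cold true cold: 2

cold cold cold; cold cold star; cold true cold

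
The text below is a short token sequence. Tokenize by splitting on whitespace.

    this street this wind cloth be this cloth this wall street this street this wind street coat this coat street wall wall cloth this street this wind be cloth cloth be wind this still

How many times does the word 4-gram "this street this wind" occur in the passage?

3

Scanning the 31 overlapping 4-gram windows for "this street this wind":
  position 1–4: this street this wind
  position 12–15: this street this wind
  position 24–27: this street this wind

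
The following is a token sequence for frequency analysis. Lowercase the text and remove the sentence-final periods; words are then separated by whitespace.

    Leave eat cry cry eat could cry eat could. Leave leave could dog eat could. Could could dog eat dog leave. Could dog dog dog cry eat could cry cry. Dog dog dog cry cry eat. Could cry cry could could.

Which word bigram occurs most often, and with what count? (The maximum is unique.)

"eat could", 5 times

Bigram frequencies (highest first):
  eat could: 5
  cry cry: 4
  cry eat: 4
  dog dog: 4
  could cry: 3
  could dog: 3
  … (12 more, each ≤ 3)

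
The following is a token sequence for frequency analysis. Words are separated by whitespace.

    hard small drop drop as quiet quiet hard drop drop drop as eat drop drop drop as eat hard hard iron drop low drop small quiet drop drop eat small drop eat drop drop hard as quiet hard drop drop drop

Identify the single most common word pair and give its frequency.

"drop drop", 9 times

Bigram frequencies (highest first):
  drop drop: 9
  drop as: 3
  small drop: 2
  as quiet: 2
  quiet hard: 2
  hard drop: 2
  … (17 more, each ≤ 2)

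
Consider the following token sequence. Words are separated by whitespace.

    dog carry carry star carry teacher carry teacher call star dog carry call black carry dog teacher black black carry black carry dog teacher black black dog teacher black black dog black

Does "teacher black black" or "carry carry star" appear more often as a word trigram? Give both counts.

"teacher black black": 3 occurrences
"carry carry star": 1 occurrence

"teacher black black" (3 vs 1)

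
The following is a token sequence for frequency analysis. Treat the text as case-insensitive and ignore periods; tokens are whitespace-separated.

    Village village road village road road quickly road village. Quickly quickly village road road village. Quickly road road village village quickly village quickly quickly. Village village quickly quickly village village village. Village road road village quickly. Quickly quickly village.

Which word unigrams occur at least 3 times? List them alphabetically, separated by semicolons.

Unigram counts meeting the condition (at least 3 times):
  quickly: 12
  road: 10
  village: 17

quickly; road; village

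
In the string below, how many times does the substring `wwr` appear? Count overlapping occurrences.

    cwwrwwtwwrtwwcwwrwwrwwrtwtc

5

Sliding a length-3 window over the 27 characters (25 positions):
  position 2–4: wwr
  position 8–10: wwr
  position 15–17: wwr
  position 18–20: wwr
  position 21–23: wwr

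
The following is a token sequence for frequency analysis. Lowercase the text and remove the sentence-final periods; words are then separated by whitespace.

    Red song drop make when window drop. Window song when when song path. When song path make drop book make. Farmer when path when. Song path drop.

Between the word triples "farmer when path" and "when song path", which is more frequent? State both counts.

"when song path" (3 vs 1)

"farmer when path": 1 occurrence
"when song path": 3 occurrences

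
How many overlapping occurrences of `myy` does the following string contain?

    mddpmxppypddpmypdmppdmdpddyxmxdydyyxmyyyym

1

Sliding a length-3 window over the 42 characters (40 positions):
  position 37–39: myy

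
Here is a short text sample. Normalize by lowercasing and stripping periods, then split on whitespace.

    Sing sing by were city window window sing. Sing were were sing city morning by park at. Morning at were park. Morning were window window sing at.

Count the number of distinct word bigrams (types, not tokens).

27 tokens → 26 bigram windows in total.
Repeated bigrams (each contributes count−1 duplicates):
  sing sing: 2
  window sing: 2
  window window: 2
3 duplicate windows → 26 − 3 = 23 distinct.

23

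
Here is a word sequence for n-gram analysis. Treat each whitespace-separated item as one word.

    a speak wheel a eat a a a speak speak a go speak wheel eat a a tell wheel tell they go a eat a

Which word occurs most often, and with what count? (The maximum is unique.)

Unigram frequencies (highest first):
  a: 10
  speak: 4
  wheel: 3
  eat: 3
  go: 2
  tell: 2
  … (1 more, each ≤ 1)

"a", 10 times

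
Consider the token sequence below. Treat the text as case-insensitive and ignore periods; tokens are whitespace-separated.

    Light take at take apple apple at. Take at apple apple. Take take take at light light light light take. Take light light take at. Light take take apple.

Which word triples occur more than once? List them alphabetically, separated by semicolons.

Trigram counts meeting the condition (more than once):
  light light light: 2
  light light take: 2
  light take at: 2
  light take take: 2
  take at light: 2

light light light; light light take; light take at; light take take; take at light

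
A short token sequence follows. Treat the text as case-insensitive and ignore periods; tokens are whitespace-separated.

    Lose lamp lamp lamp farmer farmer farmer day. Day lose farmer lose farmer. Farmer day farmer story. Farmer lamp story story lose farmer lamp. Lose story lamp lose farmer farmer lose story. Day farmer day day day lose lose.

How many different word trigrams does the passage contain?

33

39 tokens → 37 trigram windows in total.
Repeated trigrams (each contributes count−1 duplicates):
  day day lose: 2
  farmer day day: 2
  farmer farmer day: 2
  lose farmer farmer: 2
4 duplicate windows → 37 − 4 = 33 distinct.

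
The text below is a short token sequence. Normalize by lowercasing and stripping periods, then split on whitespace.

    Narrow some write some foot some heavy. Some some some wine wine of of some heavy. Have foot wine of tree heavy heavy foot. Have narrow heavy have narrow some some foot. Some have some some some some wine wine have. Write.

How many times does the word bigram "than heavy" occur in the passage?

Scanning the 41 overlapping bigram windows for "than heavy":
  (none found)

0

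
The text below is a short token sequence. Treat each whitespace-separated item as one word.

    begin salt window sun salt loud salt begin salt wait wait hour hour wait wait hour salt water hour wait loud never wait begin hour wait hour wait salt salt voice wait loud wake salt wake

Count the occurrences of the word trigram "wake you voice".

0

Scanning the 34 overlapping trigram windows for "wake you voice":
  (none found)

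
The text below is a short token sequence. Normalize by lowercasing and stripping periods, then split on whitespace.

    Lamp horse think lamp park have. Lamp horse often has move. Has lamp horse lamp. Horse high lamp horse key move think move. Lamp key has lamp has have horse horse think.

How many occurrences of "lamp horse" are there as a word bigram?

Scanning the 31 overlapping bigram windows for "lamp horse":
  position 1–2: lamp horse
  position 7–8: lamp horse
  position 13–14: lamp horse
  position 15–16: lamp horse
  position 18–19: lamp horse

5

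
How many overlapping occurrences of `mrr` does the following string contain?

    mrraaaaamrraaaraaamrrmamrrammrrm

Sliding a length-3 window over the 32 characters (30 positions):
  position 1–3: mrr
  position 9–11: mrr
  position 19–21: mrr
  position 24–26: mrr
  position 29–31: mrr

5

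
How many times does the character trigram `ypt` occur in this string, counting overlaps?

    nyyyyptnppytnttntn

1

Sliding a length-3 window over the 18 characters (16 positions):
  position 5–7: ypt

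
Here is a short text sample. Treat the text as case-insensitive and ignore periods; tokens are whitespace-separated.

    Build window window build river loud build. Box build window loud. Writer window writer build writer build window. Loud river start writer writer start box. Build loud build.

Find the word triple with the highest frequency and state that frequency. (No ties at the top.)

"build window loud", 2 times

Trigram frequencies (highest first):
  build window loud: 2
  build window window: 1
  window window build: 1
  window build river: 1
  build river loud: 1
  river loud build: 1
  … (19 more, each ≤ 1)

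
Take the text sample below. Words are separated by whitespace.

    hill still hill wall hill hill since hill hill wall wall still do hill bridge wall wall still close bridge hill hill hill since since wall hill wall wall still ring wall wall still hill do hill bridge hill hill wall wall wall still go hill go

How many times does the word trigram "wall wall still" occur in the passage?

Scanning the 45 overlapping trigram windows for "wall wall still":
  position 10–12: wall wall still
  position 16–18: wall wall still
  position 28–30: wall wall still
  position 32–34: wall wall still
  position 42–44: wall wall still

5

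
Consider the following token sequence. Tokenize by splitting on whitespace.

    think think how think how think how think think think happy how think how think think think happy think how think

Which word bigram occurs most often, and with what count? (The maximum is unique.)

"how think", 6 times

Bigram frequencies (highest first):
  how think: 6
  think think: 5
  think how: 5
  think happy: 2
  happy how: 1
  happy think: 1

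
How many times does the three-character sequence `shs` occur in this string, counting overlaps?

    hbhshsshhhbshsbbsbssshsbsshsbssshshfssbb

Sliding a length-3 window over the 40 characters (38 positions):
  position 4–6: shs
  position 12–14: shs
  position 21–23: shs
  position 26–28: shs
  position 32–34: shs

5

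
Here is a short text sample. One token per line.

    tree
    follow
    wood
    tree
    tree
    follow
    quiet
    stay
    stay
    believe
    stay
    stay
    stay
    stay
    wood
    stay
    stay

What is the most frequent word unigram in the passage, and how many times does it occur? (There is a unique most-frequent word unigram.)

Unigram frequencies (highest first):
  stay: 8
  tree: 3
  follow: 2
  wood: 2
  quiet: 1
  believe: 1

"stay", 8 times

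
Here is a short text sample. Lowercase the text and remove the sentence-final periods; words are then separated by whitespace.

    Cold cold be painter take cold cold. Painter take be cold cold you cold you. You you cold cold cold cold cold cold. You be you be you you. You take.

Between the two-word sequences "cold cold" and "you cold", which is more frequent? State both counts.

"cold cold": 8 occurrences
"you cold": 2 occurrences

"cold cold" (8 vs 2)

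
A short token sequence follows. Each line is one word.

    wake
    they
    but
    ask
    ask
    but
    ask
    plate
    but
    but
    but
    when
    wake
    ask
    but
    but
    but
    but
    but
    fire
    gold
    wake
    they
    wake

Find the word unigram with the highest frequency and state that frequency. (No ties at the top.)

Unigram frequencies (highest first):
  but: 10
  wake: 4
  ask: 4
  they: 2
  plate: 1
  when: 1
  … (2 more, each ≤ 1)

"but", 10 times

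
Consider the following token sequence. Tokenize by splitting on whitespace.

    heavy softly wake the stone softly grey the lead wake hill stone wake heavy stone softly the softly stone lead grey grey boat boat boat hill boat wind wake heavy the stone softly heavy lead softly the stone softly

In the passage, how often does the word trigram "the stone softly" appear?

Scanning the 37 overlapping trigram windows for "the stone softly":
  position 4–6: the stone softly
  position 31–33: the stone softly
  position 37–39: the stone softly

3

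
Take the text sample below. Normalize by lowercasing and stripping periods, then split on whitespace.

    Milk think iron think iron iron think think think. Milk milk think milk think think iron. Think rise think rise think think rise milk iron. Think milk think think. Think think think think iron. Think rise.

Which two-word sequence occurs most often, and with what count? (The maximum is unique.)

Bigram frequencies (highest first):
  think think: 9
  iron think: 5
  milk think: 4
  think iron: 4
  think rise: 4
  think milk: 3
  … (5 more, each ≤ 2)

"think think", 9 times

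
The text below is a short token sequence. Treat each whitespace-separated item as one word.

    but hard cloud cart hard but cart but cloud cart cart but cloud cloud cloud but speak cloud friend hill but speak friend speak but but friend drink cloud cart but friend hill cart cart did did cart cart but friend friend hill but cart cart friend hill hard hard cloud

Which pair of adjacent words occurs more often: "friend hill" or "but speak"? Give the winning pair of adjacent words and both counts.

"friend hill": 4 occurrences
"but speak": 2 occurrences

"friend hill" (4 vs 2)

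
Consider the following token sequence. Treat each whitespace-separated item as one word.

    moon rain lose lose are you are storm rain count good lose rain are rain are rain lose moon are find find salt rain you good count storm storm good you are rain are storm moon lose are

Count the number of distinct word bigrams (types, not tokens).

38 tokens → 37 bigram windows in total.
Repeated bigrams (each contributes count−1 duplicates):
  are rain: 3
  rain are: 3
  are storm: 2
  lose are: 2
  rain lose: 2
  you are: 2
8 duplicate windows → 37 − 8 = 29 distinct.

29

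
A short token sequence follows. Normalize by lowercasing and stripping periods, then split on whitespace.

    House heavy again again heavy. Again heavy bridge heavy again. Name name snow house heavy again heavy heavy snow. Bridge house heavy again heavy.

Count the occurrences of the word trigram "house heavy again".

3

Scanning the 22 overlapping trigram windows for "house heavy again":
  position 1–3: house heavy again
  position 14–16: house heavy again
  position 21–23: house heavy again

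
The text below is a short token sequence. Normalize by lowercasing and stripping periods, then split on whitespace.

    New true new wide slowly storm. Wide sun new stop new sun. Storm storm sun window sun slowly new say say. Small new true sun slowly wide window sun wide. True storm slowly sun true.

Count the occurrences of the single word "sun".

7

Scanning the 35 tokens for "sun":
  position 8: sun
  position 12: sun
  position 15: sun
  position 17: sun
  position 25: sun
  position 29: sun
  position 34: sun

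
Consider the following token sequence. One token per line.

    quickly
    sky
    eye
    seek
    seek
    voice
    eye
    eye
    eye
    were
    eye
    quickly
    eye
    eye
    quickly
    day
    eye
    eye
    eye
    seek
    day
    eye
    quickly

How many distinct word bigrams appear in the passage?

23 tokens → 22 bigram windows in total.
Repeated bigrams (each contributes count−1 duplicates):
  eye eye: 5
  eye quickly: 3
  day eye: 2
  eye seek: 2
8 duplicate windows → 22 − 8 = 14 distinct.

14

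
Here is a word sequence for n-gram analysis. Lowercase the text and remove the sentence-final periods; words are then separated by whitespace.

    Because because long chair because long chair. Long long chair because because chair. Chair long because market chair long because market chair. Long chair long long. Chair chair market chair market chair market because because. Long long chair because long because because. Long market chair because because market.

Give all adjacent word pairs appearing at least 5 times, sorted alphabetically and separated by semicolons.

because because; because long; chair long; long chair; market chair

Bigram counts meeting the condition (at least 5 times):
  because because: 5
  because long: 5
  chair long: 5
  long chair: 6
  market chair: 5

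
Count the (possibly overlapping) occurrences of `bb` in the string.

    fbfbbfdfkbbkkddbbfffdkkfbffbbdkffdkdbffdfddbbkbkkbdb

Sliding a length-2 window over the 52 characters (51 positions):
  position 4–5: bb
  position 10–11: bb
  position 16–17: bb
  position 28–29: bb
  position 44–45: bb

5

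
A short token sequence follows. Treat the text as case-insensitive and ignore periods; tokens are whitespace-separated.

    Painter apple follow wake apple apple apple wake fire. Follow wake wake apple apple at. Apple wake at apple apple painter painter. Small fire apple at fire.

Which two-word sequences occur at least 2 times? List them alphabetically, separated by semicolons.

Bigram counts meeting the condition (at least 2 times):
  apple apple: 4
  apple at: 2
  apple wake: 2
  at apple: 2
  follow wake: 2
  wake apple: 2

apple apple; apple at; apple wake; at apple; follow wake; wake apple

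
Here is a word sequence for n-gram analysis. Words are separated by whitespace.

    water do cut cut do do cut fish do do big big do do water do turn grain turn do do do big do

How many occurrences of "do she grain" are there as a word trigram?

0

Scanning the 22 overlapping trigram windows for "do she grain":
  (none found)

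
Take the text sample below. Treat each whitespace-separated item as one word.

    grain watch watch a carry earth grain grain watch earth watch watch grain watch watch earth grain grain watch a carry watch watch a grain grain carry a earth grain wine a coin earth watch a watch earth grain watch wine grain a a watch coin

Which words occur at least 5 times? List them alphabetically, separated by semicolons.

Unigram counts meeting the condition (at least 5 times):
  a: 8
  earth: 6
  grain: 11
  watch: 14

a; earth; grain; watch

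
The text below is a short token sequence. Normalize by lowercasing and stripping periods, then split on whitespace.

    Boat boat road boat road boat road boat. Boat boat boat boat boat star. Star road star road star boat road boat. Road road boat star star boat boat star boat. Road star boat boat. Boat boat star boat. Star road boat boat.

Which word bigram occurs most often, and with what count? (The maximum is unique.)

Bigram frequencies (highest first):
  boat boat: 11
  boat road: 6
  road boat: 6
  boat star: 5
  star boat: 5
  star road: 3
  … (3 more, each ≤ 3)

"boat boat", 11 times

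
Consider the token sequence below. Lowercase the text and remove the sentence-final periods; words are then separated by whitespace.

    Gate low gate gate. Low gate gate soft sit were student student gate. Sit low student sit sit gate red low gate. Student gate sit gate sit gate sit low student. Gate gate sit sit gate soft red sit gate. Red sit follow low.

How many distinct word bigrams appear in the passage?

22

44 tokens → 43 bigram windows in total.
Repeated bigrams (each contributes count−1 duplicates):
  gate sit: 5
  sit gate: 5
  gate gate: 3
  low gate: 3
  student gate: 3
  gate low: 2
  gate red: 2
  gate soft: 2
  … (4 more repeated)
21 duplicate windows → 43 − 21 = 22 distinct.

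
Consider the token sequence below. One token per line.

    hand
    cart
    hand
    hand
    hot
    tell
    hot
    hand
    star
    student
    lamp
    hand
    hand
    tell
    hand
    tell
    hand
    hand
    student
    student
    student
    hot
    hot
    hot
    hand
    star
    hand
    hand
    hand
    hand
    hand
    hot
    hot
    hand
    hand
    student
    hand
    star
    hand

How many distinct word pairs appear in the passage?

19

39 tokens → 38 bigram windows in total.
Repeated bigrams (each contributes count−1 duplicates):
  hand hand: 8
  hand star: 3
  hot hand: 3
  hot hot: 3
  hand hot: 2
  hand student: 2
  hand tell: 2
  star hand: 2
  … (2 more repeated)
19 duplicate windows → 38 − 19 = 19 distinct.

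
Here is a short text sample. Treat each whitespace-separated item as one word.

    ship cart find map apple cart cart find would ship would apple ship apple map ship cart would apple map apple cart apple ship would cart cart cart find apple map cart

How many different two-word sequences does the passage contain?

19

32 tokens → 31 bigram windows in total.
Repeated bigrams (each contributes count−1 duplicates):
  apple map: 3
  cart cart: 3
  cart find: 3
  apple cart: 2
  apple ship: 2
  map apple: 2
  ship cart: 2
  ship would: 2
  … (1 more repeated)
12 duplicate windows → 31 − 12 = 19 distinct.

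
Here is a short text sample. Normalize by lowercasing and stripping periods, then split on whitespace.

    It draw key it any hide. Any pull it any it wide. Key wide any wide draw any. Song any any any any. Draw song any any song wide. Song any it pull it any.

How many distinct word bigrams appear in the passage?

35 tokens → 34 bigram windows in total.
Repeated bigrams (each contributes count−1 duplicates):
  any any: 4
  it any: 3
  song any: 3
  any it: 2
  any song: 2
  pull it: 2
10 duplicate windows → 34 − 10 = 24 distinct.

24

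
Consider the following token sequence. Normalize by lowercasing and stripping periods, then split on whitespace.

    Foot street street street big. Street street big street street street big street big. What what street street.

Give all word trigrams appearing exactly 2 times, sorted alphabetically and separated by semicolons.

Trigram counts meeting the condition (exactly 2 times):
  big street street: 2
  street street street: 2

big street street; street street street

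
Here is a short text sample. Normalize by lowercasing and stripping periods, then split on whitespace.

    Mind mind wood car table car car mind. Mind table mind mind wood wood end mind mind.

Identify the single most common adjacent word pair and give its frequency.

"mind mind", 4 times

Bigram frequencies (highest first):
  mind mind: 4
  mind wood: 2
  wood car: 1
  car table: 1
  table car: 1
  car car: 1
  … (6 more, each ≤ 1)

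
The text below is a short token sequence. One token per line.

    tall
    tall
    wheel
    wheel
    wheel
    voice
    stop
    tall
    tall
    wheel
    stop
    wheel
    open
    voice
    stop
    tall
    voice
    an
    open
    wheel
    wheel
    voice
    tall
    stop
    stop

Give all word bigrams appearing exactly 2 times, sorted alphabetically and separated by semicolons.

stop tall; tall tall; tall wheel; voice stop; wheel voice

Bigram counts meeting the condition (exactly 2 times):
  stop tall: 2
  tall tall: 2
  tall wheel: 2
  voice stop: 2
  wheel voice: 2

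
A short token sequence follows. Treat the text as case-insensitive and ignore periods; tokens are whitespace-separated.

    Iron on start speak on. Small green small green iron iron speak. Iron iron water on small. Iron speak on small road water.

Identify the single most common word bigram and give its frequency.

Bigram frequencies (highest first):
  on small: 3
  speak on: 2
  small green: 2
  iron iron: 2
  iron speak: 2
  iron on: 1
  … (10 more, each ≤ 1)

"on small", 3 times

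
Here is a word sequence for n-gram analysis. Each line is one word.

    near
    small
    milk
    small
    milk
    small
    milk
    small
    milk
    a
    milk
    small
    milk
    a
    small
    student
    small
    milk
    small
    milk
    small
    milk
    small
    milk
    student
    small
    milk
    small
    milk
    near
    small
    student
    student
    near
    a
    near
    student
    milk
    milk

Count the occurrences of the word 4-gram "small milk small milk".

Scanning the 36 overlapping 4-gram windows for "small milk small milk":
  position 2–5: small milk small milk
  position 4–7: small milk small milk
  position 6–9: small milk small milk
  position 17–20: small milk small milk
  position 19–22: small milk small milk
  position 21–24: small milk small milk
  position 26–29: small milk small milk

7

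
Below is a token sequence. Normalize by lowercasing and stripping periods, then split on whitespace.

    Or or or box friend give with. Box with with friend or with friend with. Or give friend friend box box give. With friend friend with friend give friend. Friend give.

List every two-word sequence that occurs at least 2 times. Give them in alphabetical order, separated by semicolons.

Bigram counts meeting the condition (at least 2 times):
  friend friend: 3
  friend give: 3
  friend with: 2
  give friend: 2
  give with: 2
  or or: 2
  with friend: 4

friend friend; friend give; friend with; give friend; give with; or or; with friend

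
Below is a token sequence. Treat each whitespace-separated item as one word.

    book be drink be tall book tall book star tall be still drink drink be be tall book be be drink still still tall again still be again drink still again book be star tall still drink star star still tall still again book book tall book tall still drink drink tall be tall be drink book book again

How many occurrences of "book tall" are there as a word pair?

Scanning the 58 overlapping bigram windows for "book tall":
  position 6–7: book tall
  position 45–46: book tall
  position 47–48: book tall

3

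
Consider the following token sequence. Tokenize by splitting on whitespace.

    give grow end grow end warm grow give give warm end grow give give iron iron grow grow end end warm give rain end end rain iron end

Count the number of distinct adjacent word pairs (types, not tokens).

20

28 tokens → 27 bigram windows in total.
Repeated bigrams (each contributes count−1 duplicates):
  grow end: 3
  end end: 2
  end grow: 2
  end warm: 2
  give give: 2
  grow give: 2
7 duplicate windows → 27 − 7 = 20 distinct.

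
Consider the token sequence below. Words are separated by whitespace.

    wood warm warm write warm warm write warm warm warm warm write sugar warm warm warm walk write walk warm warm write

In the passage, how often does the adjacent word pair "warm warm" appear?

8

Scanning the 21 overlapping bigram windows for "warm warm":
  position 2–3: warm warm
  position 5–6: warm warm
  position 8–9: warm warm
  position 9–10: warm warm
  position 10–11: warm warm
  position 14–15: warm warm
  position 15–16: warm warm
  position 20–21: warm warm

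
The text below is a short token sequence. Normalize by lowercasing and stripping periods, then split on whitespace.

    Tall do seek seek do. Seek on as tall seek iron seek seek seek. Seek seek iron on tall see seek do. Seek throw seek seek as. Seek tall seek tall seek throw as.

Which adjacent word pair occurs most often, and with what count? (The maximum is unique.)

"seek seek", 6 times

Bigram frequencies (highest first):
  seek seek: 6
  do seek: 3
  tall seek: 3
  seek do: 2
  seek iron: 2
  seek throw: 2
  … (14 more, each ≤ 2)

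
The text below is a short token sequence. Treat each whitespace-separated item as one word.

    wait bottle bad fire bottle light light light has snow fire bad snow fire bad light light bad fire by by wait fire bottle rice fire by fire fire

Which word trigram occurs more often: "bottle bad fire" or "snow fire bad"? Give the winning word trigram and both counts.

"snow fire bad" (2 vs 1)

"bottle bad fire": 1 occurrence
"snow fire bad": 2 occurrences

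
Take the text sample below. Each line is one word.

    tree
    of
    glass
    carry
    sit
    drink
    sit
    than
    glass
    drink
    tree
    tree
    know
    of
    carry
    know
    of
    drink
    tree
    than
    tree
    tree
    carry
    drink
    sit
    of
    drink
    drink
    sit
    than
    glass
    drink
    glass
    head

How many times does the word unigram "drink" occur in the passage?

Scanning the 34 tokens for "drink":
  position 6: drink
  position 10: drink
  position 18: drink
  position 24: drink
  position 27: drink
  position 28: drink
  position 32: drink

7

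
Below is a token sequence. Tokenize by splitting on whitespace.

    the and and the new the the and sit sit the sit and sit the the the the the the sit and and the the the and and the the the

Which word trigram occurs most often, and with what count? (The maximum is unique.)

"the the the", 6 times

Trigram frequencies (highest first):
  the the the: 6
  and and the: 3
  the and and: 2
  the the and: 2
  the sit and: 2
  and the the: 2
  … (12 more, each ≤ 1)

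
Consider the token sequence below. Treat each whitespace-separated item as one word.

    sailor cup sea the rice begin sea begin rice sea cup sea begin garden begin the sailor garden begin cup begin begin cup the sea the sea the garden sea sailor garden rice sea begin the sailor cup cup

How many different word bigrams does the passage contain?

25

39 tokens → 38 bigram windows in total.
Repeated bigrams (each contributes count−1 duplicates):
  sea begin: 3
  sea the: 3
  begin cup: 2
  begin the: 2
  cup sea: 2
  garden begin: 2
  rice sea: 2
  sailor cup: 2
  … (3 more repeated)
13 duplicate windows → 38 − 13 = 25 distinct.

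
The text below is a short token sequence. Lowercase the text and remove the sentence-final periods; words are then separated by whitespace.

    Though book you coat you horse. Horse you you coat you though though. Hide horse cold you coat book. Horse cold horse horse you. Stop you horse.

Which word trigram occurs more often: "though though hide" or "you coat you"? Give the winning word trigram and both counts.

"though though hide": 1 occurrence
"you coat you": 2 occurrences

"you coat you" (2 vs 1)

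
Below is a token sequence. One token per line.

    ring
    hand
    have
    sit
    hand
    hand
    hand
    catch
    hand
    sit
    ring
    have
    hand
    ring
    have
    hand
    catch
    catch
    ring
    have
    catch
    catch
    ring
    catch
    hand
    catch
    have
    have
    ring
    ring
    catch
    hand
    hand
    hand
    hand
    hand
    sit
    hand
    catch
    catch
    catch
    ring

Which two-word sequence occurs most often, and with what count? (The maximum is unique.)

Bigram frequencies (highest first):
  hand hand: 6
  hand catch: 4
  catch catch: 4
  catch hand: 3
  ring have: 3
  catch ring: 3
  … (14 more, each ≤ 2)

"hand hand", 6 times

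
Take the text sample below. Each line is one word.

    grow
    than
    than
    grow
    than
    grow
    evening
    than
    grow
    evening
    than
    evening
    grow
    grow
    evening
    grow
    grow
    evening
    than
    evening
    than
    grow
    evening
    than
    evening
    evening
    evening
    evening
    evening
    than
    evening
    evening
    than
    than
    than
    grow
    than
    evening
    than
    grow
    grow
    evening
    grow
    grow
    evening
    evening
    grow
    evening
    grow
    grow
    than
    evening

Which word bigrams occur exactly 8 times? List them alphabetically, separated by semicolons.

evening than; grow evening

Bigram counts meeting the condition (exactly 8 times):
  evening than: 8
  grow evening: 8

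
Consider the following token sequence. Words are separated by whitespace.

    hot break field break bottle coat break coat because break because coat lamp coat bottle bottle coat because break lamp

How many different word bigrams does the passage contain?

16

20 tokens → 19 bigram windows in total.
Repeated bigrams (each contributes count−1 duplicates):
  because break: 2
  bottle coat: 2
  coat because: 2
3 duplicate windows → 19 − 3 = 16 distinct.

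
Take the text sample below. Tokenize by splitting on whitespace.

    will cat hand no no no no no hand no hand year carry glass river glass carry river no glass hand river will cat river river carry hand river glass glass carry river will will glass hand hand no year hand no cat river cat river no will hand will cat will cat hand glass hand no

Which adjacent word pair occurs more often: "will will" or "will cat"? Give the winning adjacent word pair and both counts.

"will cat" (4 vs 1)

"will will": 1 occurrence
"will cat": 4 occurrences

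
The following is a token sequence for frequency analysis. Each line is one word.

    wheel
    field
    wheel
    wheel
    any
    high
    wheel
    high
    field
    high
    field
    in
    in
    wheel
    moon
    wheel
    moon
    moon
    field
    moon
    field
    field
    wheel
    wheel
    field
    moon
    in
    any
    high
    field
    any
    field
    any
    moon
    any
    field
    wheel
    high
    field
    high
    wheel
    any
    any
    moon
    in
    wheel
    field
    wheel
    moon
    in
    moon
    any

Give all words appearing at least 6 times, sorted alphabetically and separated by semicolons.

Unigram counts meeting the condition (at least 6 times):
  any: 8
  field: 12
  high: 6
  moon: 9
  wheel: 12

any; field; high; moon; wheel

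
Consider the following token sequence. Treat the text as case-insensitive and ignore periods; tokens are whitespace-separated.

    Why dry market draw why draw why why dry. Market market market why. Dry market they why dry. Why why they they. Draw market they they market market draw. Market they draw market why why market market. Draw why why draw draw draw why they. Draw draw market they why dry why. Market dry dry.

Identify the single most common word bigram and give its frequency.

"why dry", 5 times

Bigram frequencies (highest first):
  why dry: 5
  draw why: 4
  why why: 4
  market market: 4
  market they: 4
  draw market: 4
  … (14 more, each ≤ 3)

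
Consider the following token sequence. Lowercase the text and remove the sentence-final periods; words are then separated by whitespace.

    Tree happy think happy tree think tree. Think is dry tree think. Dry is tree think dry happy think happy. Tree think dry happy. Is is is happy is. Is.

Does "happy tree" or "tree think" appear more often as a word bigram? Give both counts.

"happy tree": 2 occurrences
"tree think": 5 occurrences

"tree think" (5 vs 2)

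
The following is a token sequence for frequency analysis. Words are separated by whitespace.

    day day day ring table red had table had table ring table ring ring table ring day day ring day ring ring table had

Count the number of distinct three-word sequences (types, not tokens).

24 tokens → 22 trigram windows in total.
Repeated trigrams (each contributes count−1 duplicates):
  day day ring: 2
  ring ring table: 2
  ring table ring: 2
3 duplicate windows → 22 − 3 = 19 distinct.

19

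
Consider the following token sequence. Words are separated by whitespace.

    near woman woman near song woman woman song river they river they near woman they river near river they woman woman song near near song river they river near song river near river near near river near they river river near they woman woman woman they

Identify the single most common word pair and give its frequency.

"river near", 6 times

Bigram frequencies (highest first):
  river near: 6
  woman woman: 5
  river they: 4
  they river: 4
  near song: 3
  song river: 3
  … (12 more, each ≤ 3)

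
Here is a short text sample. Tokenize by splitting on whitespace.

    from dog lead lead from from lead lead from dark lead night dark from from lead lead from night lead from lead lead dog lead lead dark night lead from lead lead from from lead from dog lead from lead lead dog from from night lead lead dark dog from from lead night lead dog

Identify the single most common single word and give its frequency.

"lead", 23 times

Unigram frequencies (highest first):
  lead: 23
  from: 17
  dog: 6
  night: 5
  dark: 4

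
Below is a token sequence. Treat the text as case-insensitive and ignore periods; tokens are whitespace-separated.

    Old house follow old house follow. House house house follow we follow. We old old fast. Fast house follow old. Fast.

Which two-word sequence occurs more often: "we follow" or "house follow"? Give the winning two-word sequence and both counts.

"house follow" (4 vs 1)

"we follow": 1 occurrence
"house follow": 4 occurrences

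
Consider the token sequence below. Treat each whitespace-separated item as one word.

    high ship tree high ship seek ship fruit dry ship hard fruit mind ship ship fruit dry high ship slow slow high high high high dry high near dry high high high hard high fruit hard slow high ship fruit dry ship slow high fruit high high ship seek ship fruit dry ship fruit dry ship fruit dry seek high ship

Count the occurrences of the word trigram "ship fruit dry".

6

Scanning the 59 overlapping trigram windows for "ship fruit dry":
  position 7–9: ship fruit dry
  position 15–17: ship fruit dry
  position 39–41: ship fruit dry
  position 50–52: ship fruit dry
  position 53–55: ship fruit dry
  position 56–58: ship fruit dry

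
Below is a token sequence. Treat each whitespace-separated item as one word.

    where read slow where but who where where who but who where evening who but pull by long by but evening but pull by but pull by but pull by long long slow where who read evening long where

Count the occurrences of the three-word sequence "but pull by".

Scanning the 37 overlapping trigram windows for "but pull by":
  position 15–17: but pull by
  position 22–24: but pull by
  position 25–27: but pull by
  position 28–30: but pull by

4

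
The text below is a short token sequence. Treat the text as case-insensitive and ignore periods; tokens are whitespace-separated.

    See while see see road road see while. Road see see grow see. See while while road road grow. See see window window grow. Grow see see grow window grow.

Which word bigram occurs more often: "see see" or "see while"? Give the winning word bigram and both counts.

"see see" (5 vs 3)

"see see": 5 occurrences
"see while": 3 occurrences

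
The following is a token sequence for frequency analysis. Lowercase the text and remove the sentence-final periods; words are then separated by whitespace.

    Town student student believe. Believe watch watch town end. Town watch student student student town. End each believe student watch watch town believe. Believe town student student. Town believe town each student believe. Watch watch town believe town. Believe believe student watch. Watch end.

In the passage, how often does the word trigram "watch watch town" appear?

3

Scanning the 42 overlapping trigram windows for "watch watch town":
  position 6–8: watch watch town
  position 20–22: watch watch town
  position 34–36: watch watch town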